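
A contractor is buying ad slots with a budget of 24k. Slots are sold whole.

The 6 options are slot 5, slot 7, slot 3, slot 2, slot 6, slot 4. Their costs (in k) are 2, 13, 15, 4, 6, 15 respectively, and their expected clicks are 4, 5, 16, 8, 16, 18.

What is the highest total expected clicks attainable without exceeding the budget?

38

This is an integer program with binary decision variables.
Take slot 5, slot 6, and slot 4: cost 2 + 6 + 15 = 23 ≤ 24, expected clicks 4 + 16 + 18 = 38.
No other feasible combination does better.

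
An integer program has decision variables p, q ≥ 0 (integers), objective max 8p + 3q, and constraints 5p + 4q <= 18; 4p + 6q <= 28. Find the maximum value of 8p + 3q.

24

The continuous relaxation peaks at (3.6, 0) with value 28.80; rounding to a feasible lattice point costs some objective.
(p,q)=(3,0): 5·3+4·0=15≤18, 4·3+6·0=12≤28, objective 24.
(p,q)=(2,1): 5·2+4·1=14≤18, 4·2+6·1=14≤28, objective 19.
(p,q)=(2,0): 5·2+4·0=10≤18, 4·2+6·0=8≤28, objective 16.
Maximum is 24 at (p,q)=(3,0).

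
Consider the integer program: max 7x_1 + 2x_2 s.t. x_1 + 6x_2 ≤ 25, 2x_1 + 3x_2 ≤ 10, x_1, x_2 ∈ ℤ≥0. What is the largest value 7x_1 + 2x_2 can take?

(x_1,x_2)=(5,0) is feasible, giving 35.
(x_1,x_2)=(4,0) is feasible, giving 28.
Maximum is 35 at (x_1,x_2)=(5,0).

35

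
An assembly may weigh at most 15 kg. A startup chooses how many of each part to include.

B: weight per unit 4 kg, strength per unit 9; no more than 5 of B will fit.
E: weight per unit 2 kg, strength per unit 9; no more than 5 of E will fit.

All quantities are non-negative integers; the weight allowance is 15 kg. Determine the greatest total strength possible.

E has the best ratio (9/2); taking only E gives at most 5×9 = 45 (stopped by the supply cap of 5).
Mixing does better — 1×B and 5×E: weight 14 ≤ 15, strength 1·9 + 5·9 = 54.

54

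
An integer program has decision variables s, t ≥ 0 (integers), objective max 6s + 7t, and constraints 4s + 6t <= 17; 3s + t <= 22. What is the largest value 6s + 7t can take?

(s,t)=(4,0) is feasible, giving 24.
(s,t)=(3,0) is feasible, giving 18.
The best lattice point is (4,0), giving 24.

24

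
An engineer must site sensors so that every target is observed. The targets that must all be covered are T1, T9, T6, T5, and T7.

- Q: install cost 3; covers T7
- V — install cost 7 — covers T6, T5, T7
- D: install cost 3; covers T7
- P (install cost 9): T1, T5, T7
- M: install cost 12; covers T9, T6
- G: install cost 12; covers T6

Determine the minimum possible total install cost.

21

The greedy cost-per-new-target heuristic would pick V, P, and M for 28, but a cheaper cover exists.
Choose P and M: together they cover T1, T9, T6, T5, T7 — every target.
Total install cost: 9 + 12 = 21.
No cover costs less than 21.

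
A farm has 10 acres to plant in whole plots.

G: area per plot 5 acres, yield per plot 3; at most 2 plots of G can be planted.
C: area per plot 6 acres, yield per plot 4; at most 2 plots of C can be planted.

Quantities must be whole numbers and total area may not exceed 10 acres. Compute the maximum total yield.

6

Take 2×G: area 10 ≤ 10, yield 2·3 = 6.
No other integer combination yields more.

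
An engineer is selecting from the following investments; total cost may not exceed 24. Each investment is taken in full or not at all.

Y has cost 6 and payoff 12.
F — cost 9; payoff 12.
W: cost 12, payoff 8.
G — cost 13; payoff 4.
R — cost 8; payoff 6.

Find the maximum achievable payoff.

30

Take Y, F, and R: cost 6 + 9 + 8 = 23 ≤ 24, payoff 12 + 12 + 6 = 30.
No other feasible combination does better.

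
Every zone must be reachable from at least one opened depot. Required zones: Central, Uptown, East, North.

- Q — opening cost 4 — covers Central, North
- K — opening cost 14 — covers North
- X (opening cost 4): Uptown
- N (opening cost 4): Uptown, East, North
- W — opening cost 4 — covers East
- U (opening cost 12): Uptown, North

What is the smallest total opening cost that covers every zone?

8

Choose Q and N: together they cover Central, Uptown, East, North — every zone.
Total opening cost: 4 + 4 = 8.
No cover costs less than 8.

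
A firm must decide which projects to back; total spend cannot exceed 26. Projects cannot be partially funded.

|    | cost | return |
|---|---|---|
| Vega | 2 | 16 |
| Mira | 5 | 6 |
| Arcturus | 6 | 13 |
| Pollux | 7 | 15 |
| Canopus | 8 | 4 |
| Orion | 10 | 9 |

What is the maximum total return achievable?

This is an integer program with binary decision variables.
Vega + Mira + Arcturus + Pollux: cost 2 + 5 + 6 + 7 = 20 ≤ 26, return 16 + 6 + 13 + 15 = 50.
Vega + Arcturus + Pollux + Canopus: cost 2 + 6 + 7 + 8 = 23 ≤ 26, return 16 + 13 + 15 + 4 = 48.
Vega + Arcturus + Pollux + Orion: cost 2 + 6 + 7 + 10 = 25 ≤ 26, return 16 + 13 + 15 + 9 = 53.
Best is Vega, Arcturus, Pollux, and Orion with total return 53.

53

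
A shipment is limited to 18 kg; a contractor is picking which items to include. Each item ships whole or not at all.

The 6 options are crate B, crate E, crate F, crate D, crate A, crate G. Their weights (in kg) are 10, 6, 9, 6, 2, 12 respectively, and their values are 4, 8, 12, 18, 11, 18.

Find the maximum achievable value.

Take crate F, crate D, and crate A: weight 9 + 6 + 2 = 17 ≤ 18, value 12 + 18 + 11 = 41.
No other feasible combination does better.

41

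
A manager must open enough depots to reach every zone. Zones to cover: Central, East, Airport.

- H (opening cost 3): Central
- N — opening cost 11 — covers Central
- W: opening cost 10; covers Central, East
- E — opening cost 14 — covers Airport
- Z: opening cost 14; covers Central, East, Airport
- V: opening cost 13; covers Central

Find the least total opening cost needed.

14

This is an integer covering problem.
The greedy cost-per-new-zone heuristic would pick H and Z for 17, but a cheaper cover exists.
Z alone covers Central, East, Airport — every zone.
Total opening cost: 14.
No cover costs less than 14.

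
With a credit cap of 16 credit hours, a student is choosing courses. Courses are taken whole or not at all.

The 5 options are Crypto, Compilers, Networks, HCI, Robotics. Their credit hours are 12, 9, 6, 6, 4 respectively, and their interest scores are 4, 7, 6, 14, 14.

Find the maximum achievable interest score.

This is a 0-1 knapsack instance.
Networks + HCI + Robotics: credit hours 6 + 6 + 4 = 16 ≤ 16, interest score 6 + 14 + 14 = 34.
HCI + Robotics: credit hours 6 + 4 = 10 ≤ 16, interest score 14 + 14 = 28.
Best is Networks, HCI, and Robotics with total interest score 34.

34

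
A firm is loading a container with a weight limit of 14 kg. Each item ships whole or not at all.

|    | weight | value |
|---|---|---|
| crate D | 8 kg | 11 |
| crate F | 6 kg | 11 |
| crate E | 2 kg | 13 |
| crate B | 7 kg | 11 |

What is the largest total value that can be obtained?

24

Allowing fractional choices, the relaxed optimum would be about 33.4, but items are indivisible.
crate F + crate E: weight 6 + 2 = 8 ≤ 14, value 11 + 13 = 24.
crate D + crate E: weight 8 + 2 = 10 ≤ 14, value 11 + 13 = 24.
crate E + crate B: weight 2 + 7 = 9 ≤ 14, value 13 + 11 = 24.
The maximum value is 24; one optimal choice is crate F and crate E.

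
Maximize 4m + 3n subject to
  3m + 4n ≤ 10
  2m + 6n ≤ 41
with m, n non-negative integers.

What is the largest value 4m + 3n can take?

12

The continuous relaxation peaks at (3.33, 0) with value 13.33; rounding to a feasible lattice point costs some objective.
(m,n)=(3,0): 3·3+4·0=9≤10, 2·3+6·0=6≤41, objective 12.
(m,n)=(2,1): 3·2+4·1=10≤10, 2·2+6·1=10≤41, objective 11.
(m,n)=(2,0): 3·2+4·0=6≤10, 2·2+6·0=4≤41, objective 8.
No feasible integer point exceeds 12.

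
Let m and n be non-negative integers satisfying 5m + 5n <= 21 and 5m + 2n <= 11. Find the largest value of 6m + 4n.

The continuous relaxation peaks at (0.867, 3.33) with value 18.53; rounding to a feasible lattice point costs some objective.
(m,n)=(1,3): 5·1+5·3=20≤21, 5·1+2·3=11≤11, objective 18.
(m,n)=(0,4): 5·0+5·4=20≤21, 5·0+2·4=8≤11, objective 16.
(m,n)=(1,2): 5·1+5·2=15≤21, 5·1+2·2=9≤11, objective 14.
The best lattice point is (1,3), giving 18.

18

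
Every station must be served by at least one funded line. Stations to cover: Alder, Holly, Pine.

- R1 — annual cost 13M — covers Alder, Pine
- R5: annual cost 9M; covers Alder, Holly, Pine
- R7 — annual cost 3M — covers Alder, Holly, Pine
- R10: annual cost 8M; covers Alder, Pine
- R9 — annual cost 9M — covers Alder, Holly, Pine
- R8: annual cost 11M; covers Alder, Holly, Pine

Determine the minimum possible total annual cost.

R7 alone covers Alder, Holly, Pine — every station.
Total annual cost: 3.
No cover costs less than 3.

3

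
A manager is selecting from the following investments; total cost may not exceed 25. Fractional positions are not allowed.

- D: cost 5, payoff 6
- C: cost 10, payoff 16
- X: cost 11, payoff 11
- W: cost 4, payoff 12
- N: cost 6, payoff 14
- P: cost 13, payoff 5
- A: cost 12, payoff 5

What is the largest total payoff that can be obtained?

48

C + X + W: cost 10 + 11 + 4 = 25 ≤ 25, payoff 16 + 11 + 12 = 39.
C + W + N: cost 10 + 4 + 6 = 20 ≤ 25, payoff 16 + 12 + 14 = 42.
D + C + W + N: cost 5 + 10 + 4 + 6 = 25 ≤ 25, payoff 6 + 16 + 12 + 14 = 48.
Best is D, C, W, and N with total payoff 48.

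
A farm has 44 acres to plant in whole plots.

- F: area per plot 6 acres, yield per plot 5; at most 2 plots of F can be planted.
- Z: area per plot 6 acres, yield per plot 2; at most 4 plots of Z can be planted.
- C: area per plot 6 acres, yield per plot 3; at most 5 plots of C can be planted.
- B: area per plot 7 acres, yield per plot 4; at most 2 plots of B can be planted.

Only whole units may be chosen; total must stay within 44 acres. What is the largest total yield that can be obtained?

27

2×F, 4×C, and 1×B: area 43 ≤ 44, yield 2·5 + 4·3 + 1·4 = 26.
2×F, 3×C, and 2×B: area 44 ≤ 44, yield 2·5 + 3·3 + 2·4 = 27.
Best is 27.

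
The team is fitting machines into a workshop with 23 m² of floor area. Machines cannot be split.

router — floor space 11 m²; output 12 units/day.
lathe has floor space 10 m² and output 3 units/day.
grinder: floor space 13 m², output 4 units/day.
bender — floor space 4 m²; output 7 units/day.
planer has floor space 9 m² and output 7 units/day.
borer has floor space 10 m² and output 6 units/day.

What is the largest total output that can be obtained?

20

bender + planer + borer: floor space 4 + 9 + 10 = 23 ≤ 23, output 7 + 7 + 6 = 20.
router + bender: floor space 11 + 4 = 15 ≤ 23, output 12 + 7 = 19.
Best is bender, planer, and borer with total output 20.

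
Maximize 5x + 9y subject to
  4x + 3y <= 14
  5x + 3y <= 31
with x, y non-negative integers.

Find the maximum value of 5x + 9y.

Relaxing integrality, the LP optimum is 42.00 at (x,y) = (0, 4.67), which is not an integer point.
(x,y)=(0,4): 4·0+3·4=12≤14, 5·0+3·4=12≤31, objective 36.
(x,y)=(1,3): 4·1+3·3=13≤14, 5·1+3·3=14≤31, objective 32.
(x,y)=(0,3): 4·0+3·3=9≤14, 5·0+3·3=9≤31, objective 27.
No feasible integer point exceeds 36.

36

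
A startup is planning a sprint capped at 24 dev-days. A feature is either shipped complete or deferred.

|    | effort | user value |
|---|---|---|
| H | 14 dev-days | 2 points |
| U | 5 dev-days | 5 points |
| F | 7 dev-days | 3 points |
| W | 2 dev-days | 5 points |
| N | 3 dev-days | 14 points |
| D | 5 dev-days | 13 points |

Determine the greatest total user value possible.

40

U + F + W + N + D: effort 5 + 7 + 2 + 3 + 5 = 22 ≤ 24, user value 5 + 3 + 5 + 14 + 13 = 40.
U + W + N + D: effort 5 + 2 + 3 + 5 = 15 ≤ 24, user value 5 + 5 + 14 + 13 = 37.
Best is U, F, W, N, and D with total user value 40.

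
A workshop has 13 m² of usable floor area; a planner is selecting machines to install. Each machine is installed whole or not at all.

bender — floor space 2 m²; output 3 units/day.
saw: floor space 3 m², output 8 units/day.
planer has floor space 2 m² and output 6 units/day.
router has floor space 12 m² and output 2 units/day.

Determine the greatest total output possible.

17

Take bender, saw, and planer: floor space 2 + 3 + 2 = 7 ≤ 13, output 3 + 8 + 6 = 17.
No other feasible combination does better.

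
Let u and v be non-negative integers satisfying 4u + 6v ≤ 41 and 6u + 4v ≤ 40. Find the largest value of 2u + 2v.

Relaxing integrality, the LP optimum is 16.20 at (u,v) = (3.8, 4.3), which is not an integer point.
(u,v)=(4,4): 4·4+6·4=40≤41, 6·4+4·4=40≤40, objective 16.
(u,v)=(3,4): 4·3+6·4=36≤41, 6·3+4·4=34≤40, objective 14.
Maximum is 16 at (u,v)=(4,4).

16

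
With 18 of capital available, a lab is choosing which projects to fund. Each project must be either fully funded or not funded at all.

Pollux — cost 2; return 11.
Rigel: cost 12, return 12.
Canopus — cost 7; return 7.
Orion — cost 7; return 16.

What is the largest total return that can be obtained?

34

Pollux + Orion: cost 2 + 7 = 9 ≤ 18, return 11 + 16 = 27.
Pollux + Canopus + Orion: cost 2 + 7 + 7 = 16 ≤ 18, return 11 + 7 + 16 = 34.
Best is Pollux, Canopus, and Orion with total return 34.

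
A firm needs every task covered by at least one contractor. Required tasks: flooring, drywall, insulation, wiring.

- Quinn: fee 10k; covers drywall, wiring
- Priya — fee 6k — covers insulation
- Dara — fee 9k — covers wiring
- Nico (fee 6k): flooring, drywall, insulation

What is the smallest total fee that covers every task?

15

Choose Dara and Nico: together they cover flooring, drywall, insulation, wiring — every task.
Total fee: 9 + 6 = 15.
No cover costs less than 15.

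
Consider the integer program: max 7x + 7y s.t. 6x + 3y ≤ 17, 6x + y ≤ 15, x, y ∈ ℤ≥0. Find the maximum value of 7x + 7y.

35

(x,y)=(0,5) is feasible, giving 35.
(x,y)=(0,4) is feasible, giving 28.
The best lattice point is (0,5), giving 35.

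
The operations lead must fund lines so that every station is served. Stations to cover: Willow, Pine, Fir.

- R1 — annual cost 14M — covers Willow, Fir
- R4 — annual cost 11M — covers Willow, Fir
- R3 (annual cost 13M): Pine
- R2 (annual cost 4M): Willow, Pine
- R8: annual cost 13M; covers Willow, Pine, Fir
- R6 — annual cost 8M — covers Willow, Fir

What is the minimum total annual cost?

Choose R2 and R6: together they cover Willow, Pine, Fir — every station.
Total annual cost: 4 + 8 = 12.

12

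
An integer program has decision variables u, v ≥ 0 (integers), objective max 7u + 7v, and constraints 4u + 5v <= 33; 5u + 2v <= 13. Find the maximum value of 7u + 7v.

42

(u,v)=(0,6): 4·0+5·6=30≤33, 5·0+2·6=12≤13, objective 42.
(u,v)=(0,5): 4·0+5·5=25≤33, 5·0+2·5=10≤13, objective 35.
Maximum is 42 at (u,v)=(0,6).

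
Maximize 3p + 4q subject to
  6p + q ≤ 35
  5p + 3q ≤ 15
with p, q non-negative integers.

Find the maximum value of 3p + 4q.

(p,q)=(0,5) is feasible, giving 20.
(p,q)=(0,4) is feasible, giving 16.
No feasible integer point exceeds 20.

20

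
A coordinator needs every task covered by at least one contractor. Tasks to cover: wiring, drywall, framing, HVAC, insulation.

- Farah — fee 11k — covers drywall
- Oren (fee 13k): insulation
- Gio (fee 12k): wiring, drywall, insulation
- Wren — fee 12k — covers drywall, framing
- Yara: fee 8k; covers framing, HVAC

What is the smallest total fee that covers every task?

20

Choose Gio and Yara: together they cover wiring, drywall, framing, HVAC, insulation — every task.
Total fee: 12 + 8 = 20.
No cover costs less than 20.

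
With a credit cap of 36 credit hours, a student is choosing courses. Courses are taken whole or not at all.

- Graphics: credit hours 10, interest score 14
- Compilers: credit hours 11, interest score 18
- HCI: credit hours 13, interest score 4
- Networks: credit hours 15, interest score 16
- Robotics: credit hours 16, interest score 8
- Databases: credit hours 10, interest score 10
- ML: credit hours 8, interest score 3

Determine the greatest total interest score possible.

48

Compilers + Networks + Databases: credit hours 11 + 15 + 10 = 36 ≤ 36, interest score 18 + 16 + 10 = 44.
Graphics + Compilers + Networks: credit hours 10 + 11 + 15 = 36 ≤ 36, interest score 14 + 18 + 16 = 48.
Graphics + Compilers + Databases: credit hours 10 + 11 + 10 = 31 ≤ 36, interest score 14 + 18 + 10 = 42.
Best is Graphics, Compilers, and Networks with total interest score 48.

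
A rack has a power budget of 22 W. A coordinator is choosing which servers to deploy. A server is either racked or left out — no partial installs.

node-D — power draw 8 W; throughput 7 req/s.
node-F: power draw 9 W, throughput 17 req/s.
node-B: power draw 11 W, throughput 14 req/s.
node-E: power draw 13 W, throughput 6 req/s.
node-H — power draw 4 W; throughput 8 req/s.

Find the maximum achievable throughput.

32

Treat it as a binary knapsack problem.
node-D + node-F + node-H: power draw 8 + 9 + 4 = 21 ≤ 22, throughput 7 + 17 + 8 = 32.
node-F + node-B: power draw 9 + 11 = 20 ≤ 22, throughput 17 + 14 = 31.
Best is node-D, node-F, and node-H with total throughput 32.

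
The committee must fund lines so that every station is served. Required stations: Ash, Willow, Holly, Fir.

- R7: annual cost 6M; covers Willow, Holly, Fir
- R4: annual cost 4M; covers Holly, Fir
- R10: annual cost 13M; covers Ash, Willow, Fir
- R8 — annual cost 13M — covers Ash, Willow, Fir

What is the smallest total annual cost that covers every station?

The greedy cost-per-new-station heuristic would pick R7 and R10 for 19, but a cheaper cover exists.
Choose R4 and R10: together they cover Ash, Willow, Holly, Fir — every station.
Total annual cost: 4 + 13 = 17.
No cover costs less than 17.

17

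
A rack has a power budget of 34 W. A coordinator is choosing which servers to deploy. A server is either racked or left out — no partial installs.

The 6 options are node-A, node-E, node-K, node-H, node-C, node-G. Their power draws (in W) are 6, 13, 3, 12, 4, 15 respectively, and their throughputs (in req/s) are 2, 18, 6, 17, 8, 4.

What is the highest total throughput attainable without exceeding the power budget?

49

This is an integer program with binary decision variables.
Allowing fractional choices, the relaxed optimum would be about 49.7, but servers are indivisible.
node-A + node-E + node-K + node-H: power draw 6 + 13 + 3 + 12 = 34 ≤ 34, throughput 2 + 18 + 6 + 17 = 43.
node-E + node-H + node-C: power draw 13 + 12 + 4 = 29 ≤ 34, throughput 18 + 17 + 8 = 43.
node-E + node-K + node-H + node-C: power draw 13 + 3 + 12 + 4 = 32 ≤ 34, throughput 18 + 6 + 17 + 8 = 49.
Best is node-E, node-K, node-H, and node-C with total throughput 49.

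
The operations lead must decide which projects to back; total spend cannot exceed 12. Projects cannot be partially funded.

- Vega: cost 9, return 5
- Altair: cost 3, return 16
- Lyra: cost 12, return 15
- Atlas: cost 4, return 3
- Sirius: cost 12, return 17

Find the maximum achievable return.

This is an integer program with binary decision variables.
Vega + Altair: cost 9 + 3 = 12 ≤ 12, return 5 + 16 = 21.
Altair + Atlas: cost 3 + 4 = 7 ≤ 12, return 16 + 3 = 19.
Best is Vega and Altair with total return 21.

21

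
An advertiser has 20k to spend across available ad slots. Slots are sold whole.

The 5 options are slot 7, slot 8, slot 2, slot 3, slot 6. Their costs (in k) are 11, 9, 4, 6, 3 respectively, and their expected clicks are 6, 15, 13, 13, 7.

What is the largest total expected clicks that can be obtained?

41

Allowing fractional choices, the relaxed optimum would be about 44.7, but ad slots are indivisible.
slot 8 + slot 2 + slot 6: cost 9 + 4 + 3 = 16 ≤ 20, expected clicks 15 + 13 + 7 = 35.
slot 8 + slot 2 + slot 3: cost 9 + 4 + 6 = 19 ≤ 20, expected clicks 15 + 13 + 13 = 41.
Best is slot 8, slot 2, and slot 3 with total expected clicks 41.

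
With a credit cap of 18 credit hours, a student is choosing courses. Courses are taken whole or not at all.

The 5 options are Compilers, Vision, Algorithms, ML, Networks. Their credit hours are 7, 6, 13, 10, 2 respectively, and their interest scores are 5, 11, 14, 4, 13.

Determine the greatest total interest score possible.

29

Allowing fractional choices, the relaxed optimum would be about 34.8, but courses are indivisible.
Compilers + Vision + Networks: credit hours 7 + 6 + 2 = 15 ≤ 18, interest score 5 + 11 + 13 = 29.
Vision + ML + Networks: credit hours 6 + 10 + 2 = 18 ≤ 18, interest score 11 + 4 + 13 = 28.
Best is Compilers, Vision, and Networks with total interest score 29.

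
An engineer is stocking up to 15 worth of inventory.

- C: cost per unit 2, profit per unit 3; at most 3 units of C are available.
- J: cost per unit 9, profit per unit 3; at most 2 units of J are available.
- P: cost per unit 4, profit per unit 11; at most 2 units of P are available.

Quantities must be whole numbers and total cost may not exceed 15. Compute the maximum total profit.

This is a bounded integer knapsack.
2×C and 2×P: cost 12 ≤ 15, profit 2·3 + 2·11 = 28.
3×C and 2×P: cost 14 ≤ 15, profit 3·3 + 2·11 = 31.
Best is 31.

31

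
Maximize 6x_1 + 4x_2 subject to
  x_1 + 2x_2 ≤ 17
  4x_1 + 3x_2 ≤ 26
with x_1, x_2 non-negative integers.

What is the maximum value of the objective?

38

The continuous relaxation peaks at (6.5, 0) with value 39.00; rounding to a feasible lattice point costs some objective.
(x_1,x_2)=(5,2): 1·5+2·2=9≤17, 4·5+3·2=26≤26, objective 38.
(x_1,x_2)=(4,3): 1·4+2·3=10≤17, 4·4+3·3=25≤26, objective 36.
(x_1,x_2)=(6,0): 1·6+2·0=6≤17, 4·6+3·0=24≤26, objective 36.
The best lattice point is (5,2), giving 38.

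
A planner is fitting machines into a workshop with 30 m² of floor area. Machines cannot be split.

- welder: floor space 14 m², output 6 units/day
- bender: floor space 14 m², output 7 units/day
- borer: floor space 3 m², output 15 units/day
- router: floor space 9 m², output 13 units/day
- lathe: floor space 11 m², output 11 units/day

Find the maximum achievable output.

39

borer + router + lathe: floor space 3 + 9 + 11 = 23 ≤ 30, output 15 + 13 + 11 = 39.
welder + borer + router: floor space 14 + 3 + 9 = 26 ≤ 30, output 6 + 15 + 13 = 34.
bender + borer + router: floor space 14 + 3 + 9 = 26 ≤ 30, output 7 + 15 + 13 = 35.
Best is borer, router, and lathe with total output 39.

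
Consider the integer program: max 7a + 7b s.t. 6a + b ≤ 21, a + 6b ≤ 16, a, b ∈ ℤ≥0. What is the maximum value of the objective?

The continuous relaxation peaks at (3.14, 2.14) with value 37.00; rounding to a feasible lattice point costs some objective.
(a,b)=(3,2): 6·3+1·2=20≤21, 1·3+6·2=15≤16, objective 35.
(a,b)=(3,1): 6·3+1·1=19≤21, 1·3+6·1=9≤16, objective 28.
Maximum is 35 at (a,b)=(3,2).

35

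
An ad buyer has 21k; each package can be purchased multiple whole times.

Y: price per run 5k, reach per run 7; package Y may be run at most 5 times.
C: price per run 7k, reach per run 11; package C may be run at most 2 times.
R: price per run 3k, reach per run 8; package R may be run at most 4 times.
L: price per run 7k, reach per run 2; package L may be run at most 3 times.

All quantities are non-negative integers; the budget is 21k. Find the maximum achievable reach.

43

This is a bounded integer knapsack.
R has the best ratio (8/3); taking only R gives at most 4×8 = 32 (stopped by the supply cap of 4).
Mixing does better — 1×C and 4×R: price 19 ≤ 21, reach 1·11 + 4·8 = 43.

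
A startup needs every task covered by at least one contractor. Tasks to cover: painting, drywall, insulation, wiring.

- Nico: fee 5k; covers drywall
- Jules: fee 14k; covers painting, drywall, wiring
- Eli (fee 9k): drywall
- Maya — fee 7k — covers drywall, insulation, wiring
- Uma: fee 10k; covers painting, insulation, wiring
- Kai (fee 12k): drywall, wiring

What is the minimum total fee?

The greedy cost-per-new-task heuristic would pick Maya and Uma for 17, but a cheaper cover exists.
Choose Nico and Uma: together they cover painting, drywall, insulation, wiring — every task.
Total fee: 5 + 10 = 15.
No cover costs less than 15.

15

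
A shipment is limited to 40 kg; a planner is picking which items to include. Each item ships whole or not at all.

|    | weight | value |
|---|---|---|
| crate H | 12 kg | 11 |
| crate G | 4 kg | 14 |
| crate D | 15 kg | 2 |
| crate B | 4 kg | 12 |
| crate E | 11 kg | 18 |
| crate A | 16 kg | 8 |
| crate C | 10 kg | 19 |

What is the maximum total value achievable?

63

Allowing fractional choices, the relaxed optimum would be about 73.1, but items are indivisible.
crate H + crate G + crate E + crate C: weight 12 + 4 + 11 + 10 = 37 ≤ 40, value 11 + 14 + 18 + 19 = 62.
crate H + crate B + crate E + crate C: weight 12 + 4 + 11 + 10 = 37 ≤ 40, value 11 + 12 + 18 + 19 = 60.
crate G + crate B + crate E + crate C: weight 4 + 4 + 11 + 10 = 29 ≤ 40, value 14 + 12 + 18 + 19 = 63.
Best is crate G, crate B, crate E, and crate C with total value 63.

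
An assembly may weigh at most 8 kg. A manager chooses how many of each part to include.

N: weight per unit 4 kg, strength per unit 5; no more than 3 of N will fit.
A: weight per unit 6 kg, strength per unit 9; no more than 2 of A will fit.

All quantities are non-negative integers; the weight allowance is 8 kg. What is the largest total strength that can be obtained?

10

2×N: weight 8 ≤ 8, strength 2·5 = 10.
1×A: weight 6 ≤ 8, strength 1·9 = 9.
Best is 10.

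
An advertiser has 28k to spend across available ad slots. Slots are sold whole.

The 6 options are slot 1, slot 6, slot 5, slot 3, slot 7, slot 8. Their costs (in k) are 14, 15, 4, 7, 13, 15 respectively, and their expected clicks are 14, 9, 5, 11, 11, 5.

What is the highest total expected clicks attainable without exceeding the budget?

slot 1 + slot 3: cost 14 + 7 = 21 ≤ 28, expected clicks 14 + 11 = 25.
slot 5 + slot 3 + slot 7: cost 4 + 7 + 13 = 24 ≤ 28, expected clicks 5 + 11 + 11 = 27.
slot 1 + slot 5 + slot 3: cost 14 + 4 + 7 = 25 ≤ 28, expected clicks 14 + 5 + 11 = 30.
Best is slot 1, slot 5, and slot 3 with total expected clicks 30.

30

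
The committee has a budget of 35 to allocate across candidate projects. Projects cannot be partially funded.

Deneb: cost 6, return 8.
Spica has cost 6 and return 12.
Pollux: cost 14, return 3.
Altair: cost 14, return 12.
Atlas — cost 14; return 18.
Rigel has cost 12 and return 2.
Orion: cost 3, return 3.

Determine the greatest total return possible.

Take Spica, Altair, and Atlas: cost 6 + 14 + 14 = 34 ≤ 35, return 12 + 12 + 18 = 42.
No other feasible combination does better.

42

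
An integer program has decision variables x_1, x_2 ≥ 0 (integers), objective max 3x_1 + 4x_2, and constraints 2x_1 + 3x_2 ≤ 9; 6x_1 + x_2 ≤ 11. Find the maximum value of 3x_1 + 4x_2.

12

(x_1,x_2)=(0,3): 2·0+3·3=9≤9, 6·0+1·3=3≤11, objective 12.
(x_1,x_2)=(1,2): 2·1+3·2=8≤9, 6·1+1·2=8≤11, objective 11.
(x_1,x_2)=(0,2): 2·0+3·2=6≤9, 6·0+1·2=2≤11, objective 8.
The best lattice point is (0,3), giving 12.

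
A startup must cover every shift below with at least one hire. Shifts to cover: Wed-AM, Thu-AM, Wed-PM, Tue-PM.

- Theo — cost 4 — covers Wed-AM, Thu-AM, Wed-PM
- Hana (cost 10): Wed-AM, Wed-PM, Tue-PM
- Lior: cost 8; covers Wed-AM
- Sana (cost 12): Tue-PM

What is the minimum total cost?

Choose Theo and Hana: together they cover Wed-AM, Thu-AM, Wed-PM, Tue-PM — every shift.
Total cost: 4 + 10 = 14.
No cover costs less than 14.

14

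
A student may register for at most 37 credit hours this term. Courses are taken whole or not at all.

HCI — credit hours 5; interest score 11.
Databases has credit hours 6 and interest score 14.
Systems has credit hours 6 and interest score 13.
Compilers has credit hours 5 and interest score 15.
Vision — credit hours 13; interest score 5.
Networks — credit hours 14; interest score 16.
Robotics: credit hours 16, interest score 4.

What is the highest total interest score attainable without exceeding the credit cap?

Treat it as a binary knapsack problem.
HCI + Databases + Systems + Compilers + Networks: credit hours 5 + 6 + 6 + 5 + 14 = 36 ≤ 37, interest score 11 + 14 + 13 + 15 + 16 = 69.
Databases + Systems + Compilers + Networks: credit hours 6 + 6 + 5 + 14 = 31 ≤ 37, interest score 14 + 13 + 15 + 16 = 58.
Best is HCI, Databases, Systems, Compilers, and Networks with total interest score 69.

69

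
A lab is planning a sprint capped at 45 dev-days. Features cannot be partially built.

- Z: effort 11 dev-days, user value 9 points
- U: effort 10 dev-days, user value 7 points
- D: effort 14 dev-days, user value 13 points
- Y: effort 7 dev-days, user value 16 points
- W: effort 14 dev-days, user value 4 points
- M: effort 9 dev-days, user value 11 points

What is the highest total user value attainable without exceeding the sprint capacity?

Allowing fractional choices, the relaxed optimum would be about 51.8, but features are indivisible.
Z + U + D + Y: effort 11 + 10 + 14 + 7 = 42 ≤ 45, user value 9 + 7 + 13 + 16 = 45.
U + D + Y + M: effort 10 + 14 + 7 + 9 = 40 ≤ 45, user value 7 + 13 + 16 + 11 = 47.
Z + D + Y + M: effort 11 + 14 + 7 + 9 = 41 ≤ 45, user value 9 + 13 + 16 + 11 = 49.
Best is Z, D, Y, and M with total user value 49.

49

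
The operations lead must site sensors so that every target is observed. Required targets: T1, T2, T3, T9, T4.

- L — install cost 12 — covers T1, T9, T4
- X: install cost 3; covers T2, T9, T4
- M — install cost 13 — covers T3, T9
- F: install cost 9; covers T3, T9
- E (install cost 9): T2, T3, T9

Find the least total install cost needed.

21

This is a weighted set-cover instance.
The greedy cost-per-new-target heuristic would pick X, F, and L for 24, but a cheaper cover exists.
Choose L and E: together they cover T1, T2, T3, T9, T4 — every target.
Total install cost: 12 + 9 = 21.
No cover costs less than 21.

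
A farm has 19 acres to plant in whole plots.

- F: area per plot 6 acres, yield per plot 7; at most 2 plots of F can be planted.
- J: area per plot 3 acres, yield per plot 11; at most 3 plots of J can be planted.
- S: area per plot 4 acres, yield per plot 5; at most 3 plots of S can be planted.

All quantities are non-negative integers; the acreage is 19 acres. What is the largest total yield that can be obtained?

1×F, 3×J, and 1×S: area 19 ≤ 19, yield 1·7 + 3·11 + 1·5 = 45.
3×J and 2×S: area 17 ≤ 19, yield 3·11 + 2·5 = 43.
Best is 45.

45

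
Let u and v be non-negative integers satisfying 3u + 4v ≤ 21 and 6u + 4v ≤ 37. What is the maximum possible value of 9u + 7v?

54

The continuous relaxation peaks at (5.33, 1.25) with value 56.75; rounding to a feasible lattice point costs some objective.
(u,v)=(6,0): 3·6+4·0=18≤21, 6·6+4·0=36≤37, objective 54.
(u,v)=(5,1): 3·5+4·1=19≤21, 6·5+4·1=34≤37, objective 52.
(u,v)=(4,2): 3·4+4·2=20≤21, 6·4+4·2=32≤37, objective 50.
Maximum is 54 at (u,v)=(6,0).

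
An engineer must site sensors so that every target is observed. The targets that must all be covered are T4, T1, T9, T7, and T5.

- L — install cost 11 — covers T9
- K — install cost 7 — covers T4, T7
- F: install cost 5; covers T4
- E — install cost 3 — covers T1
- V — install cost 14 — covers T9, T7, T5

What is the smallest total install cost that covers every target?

The greedy cost-per-new-target heuristic would pick E, K, and V for 24, but a cheaper cover exists.
Choose F, E, and V: together they cover T4, T1, T9, T7, T5 — every target.
Total install cost: 5 + 3 + 14 = 22.
No cover costs less than 22.

22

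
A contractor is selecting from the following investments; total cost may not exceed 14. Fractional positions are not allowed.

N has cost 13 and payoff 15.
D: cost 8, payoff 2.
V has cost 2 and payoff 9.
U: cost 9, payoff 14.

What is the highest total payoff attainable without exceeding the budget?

Allowing fractional choices, the relaxed optimum would be about 26.5, but investments are indivisible.
N: cost 13 ≤ 14, payoff 15.
U: cost 9 ≤ 14, payoff 14.
V + U: cost 2 + 9 = 11 ≤ 14, payoff 9 + 14 = 23.
Best is V and U with total payoff 23.

23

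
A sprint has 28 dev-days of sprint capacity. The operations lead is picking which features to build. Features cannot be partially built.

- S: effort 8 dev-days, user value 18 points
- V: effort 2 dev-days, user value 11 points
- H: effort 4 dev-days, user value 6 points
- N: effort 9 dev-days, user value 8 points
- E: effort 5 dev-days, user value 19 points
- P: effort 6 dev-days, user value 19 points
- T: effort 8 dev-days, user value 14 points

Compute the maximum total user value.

73

Take S, V, H, E, and P: effort 8 + 2 + 4 + 5 + 6 = 25 ≤ 28, user value 18 + 11 + 6 + 19 + 19 = 73.
No other feasible combination does better.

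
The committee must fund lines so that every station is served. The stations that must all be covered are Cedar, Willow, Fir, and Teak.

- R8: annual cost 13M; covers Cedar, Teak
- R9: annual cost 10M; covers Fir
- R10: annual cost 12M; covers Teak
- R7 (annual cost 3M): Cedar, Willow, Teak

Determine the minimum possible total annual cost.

This is an integer covering problem.
Choose R9 and R7: together they cover Cedar, Willow, Fir, Teak — every station.
Total annual cost: 10 + 3 = 13.

13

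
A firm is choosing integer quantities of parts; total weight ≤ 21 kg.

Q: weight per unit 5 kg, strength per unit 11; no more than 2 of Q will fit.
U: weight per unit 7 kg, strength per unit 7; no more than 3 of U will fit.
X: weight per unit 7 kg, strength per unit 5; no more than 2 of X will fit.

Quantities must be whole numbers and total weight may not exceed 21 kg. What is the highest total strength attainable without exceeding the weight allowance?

This is a bounded integer knapsack.
Take 2×Q and 1×U: weight 17 ≤ 21, strength 2·11 + 1·7 = 29.
Q has the best ratio (11/5) and is taken to its limit of 2; remaining capacity is filled optimally with the others.

29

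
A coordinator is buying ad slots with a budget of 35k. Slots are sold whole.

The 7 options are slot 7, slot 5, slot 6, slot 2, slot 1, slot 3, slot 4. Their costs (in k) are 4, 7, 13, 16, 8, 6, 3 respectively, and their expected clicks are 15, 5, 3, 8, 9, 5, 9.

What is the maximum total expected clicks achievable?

Allowing fractional choices, the relaxed optimum would be about 46.5, but ad slots are indivisible.
slot 7 + slot 5 + slot 1 + slot 3 + slot 4: cost 4 + 7 + 8 + 6 + 3 = 28 ≤ 35, expected clicks 15 + 5 + 9 + 5 + 9 = 43.
slot 7 + slot 6 + slot 1 + slot 3 + slot 4: cost 4 + 13 + 8 + 6 + 3 = 34 ≤ 35, expected clicks 15 + 3 + 9 + 5 + 9 = 41.
slot 7 + slot 2 + slot 1 + slot 4: cost 4 + 16 + 8 + 3 = 31 ≤ 35, expected clicks 15 + 8 + 9 + 9 = 41.
Best is slot 7, slot 5, slot 1, slot 3, and slot 4 with total expected clicks 43.

43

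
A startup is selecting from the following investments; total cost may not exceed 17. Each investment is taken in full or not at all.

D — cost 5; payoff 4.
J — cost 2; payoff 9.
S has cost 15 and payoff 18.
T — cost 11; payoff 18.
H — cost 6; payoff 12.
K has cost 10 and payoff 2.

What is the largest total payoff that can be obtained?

30

J + S: cost 2 + 15 = 17 ≤ 17, payoff 9 + 18 = 27.
J + T: cost 2 + 11 = 13 ≤ 17, payoff 9 + 18 = 27.
T + H: cost 11 + 6 = 17 ≤ 17, payoff 18 + 12 = 30.
Best is T and H with total payoff 30.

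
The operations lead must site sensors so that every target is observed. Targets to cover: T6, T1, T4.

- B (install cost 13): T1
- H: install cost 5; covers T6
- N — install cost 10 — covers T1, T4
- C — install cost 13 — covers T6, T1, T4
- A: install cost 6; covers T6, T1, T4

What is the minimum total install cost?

A alone covers T6, T1, T4 — every target.
Total install cost: 6.
No cover costs less than 6.

6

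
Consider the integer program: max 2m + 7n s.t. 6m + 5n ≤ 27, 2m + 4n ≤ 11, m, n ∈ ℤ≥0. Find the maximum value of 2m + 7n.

The continuous relaxation peaks at (0, 2.75) with value 19.25; rounding to a feasible lattice point costs some objective.
(m,n)=(1,2): 6·1+5·2=16≤27, 2·1+4·2=10≤11, objective 16.
(m,n)=(0,2): 6·0+5·2=10≤27, 2·0+4·2=8≤11, objective 14.
(m,n)=(2,1): 6·2+5·1=17≤27, 2·2+4·1=8≤11, objective 11.
Maximum is 16 at (m,n)=(1,2).

16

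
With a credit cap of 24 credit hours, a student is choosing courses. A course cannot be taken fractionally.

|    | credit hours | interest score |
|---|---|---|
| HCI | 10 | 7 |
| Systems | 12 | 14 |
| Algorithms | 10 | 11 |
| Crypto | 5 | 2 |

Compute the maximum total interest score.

Allowing fractional choices, the relaxed optimum would be about 26.4, but courses are indivisible.
Systems + Algorithms: credit hours 12 + 10 = 22 ≤ 24, interest score 14 + 11 = 25.
HCI + Systems: credit hours 10 + 12 = 22 ≤ 24, interest score 7 + 14 = 21.
HCI + Algorithms: credit hours 10 + 10 = 20 ≤ 24, interest score 7 + 11 = 18.
Best is Systems and Algorithms with total interest score 25.

25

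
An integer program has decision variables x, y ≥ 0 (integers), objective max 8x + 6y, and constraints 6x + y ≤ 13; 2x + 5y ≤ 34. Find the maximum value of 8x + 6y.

(x,y)=(1,6) is feasible, giving 44.
(x,y)=(1,5) is feasible, giving 38.
Maximum is 44 at (x,y)=(1,6).

44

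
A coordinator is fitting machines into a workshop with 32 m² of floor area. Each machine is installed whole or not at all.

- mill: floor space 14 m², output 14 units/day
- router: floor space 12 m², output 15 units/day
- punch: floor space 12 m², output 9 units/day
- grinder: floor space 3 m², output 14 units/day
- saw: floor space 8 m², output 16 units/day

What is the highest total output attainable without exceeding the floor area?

mill + grinder + saw: floor space 14 + 3 + 8 = 25 ≤ 32, output 14 + 14 + 16 = 44.
mill + router + grinder: floor space 14 + 12 + 3 = 29 ≤ 32, output 14 + 15 + 14 = 43.
router + grinder + saw: floor space 12 + 3 + 8 = 23 ≤ 32, output 15 + 14 + 16 = 45.
Best is router, grinder, and saw with total output 45.

45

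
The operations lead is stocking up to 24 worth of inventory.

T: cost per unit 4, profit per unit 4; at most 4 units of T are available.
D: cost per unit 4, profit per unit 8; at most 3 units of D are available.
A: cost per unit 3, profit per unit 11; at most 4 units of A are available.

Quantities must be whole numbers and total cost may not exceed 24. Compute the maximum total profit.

68

A has the best ratio (11/3); taking only A gives at most 4×11 = 44 (stopped by the supply cap of 4).
Mixing does better — 3×D and 4×A: cost 24 ≤ 24, profit 3·8 + 4·11 = 68.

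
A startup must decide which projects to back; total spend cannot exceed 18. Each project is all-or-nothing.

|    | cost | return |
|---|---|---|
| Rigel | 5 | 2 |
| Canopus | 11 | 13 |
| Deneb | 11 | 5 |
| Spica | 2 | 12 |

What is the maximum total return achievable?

Allowing fractional choices, the relaxed optimum would be about 27.3, but projects are indivisible.
Rigel + Deneb + Spica: cost 5 + 11 + 2 = 18 ≤ 18, return 2 + 5 + 12 = 19.
Rigel + Canopus + Spica: cost 5 + 11 + 2 = 18 ≤ 18, return 2 + 13 + 12 = 27.
Canopus + Spica: cost 11 + 2 = 13 ≤ 18, return 13 + 12 = 25.
Best is Rigel, Canopus, and Spica with total return 27.

27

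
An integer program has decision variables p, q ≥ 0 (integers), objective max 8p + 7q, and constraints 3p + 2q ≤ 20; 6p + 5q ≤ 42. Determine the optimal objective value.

58

(p,q)=(2,6): 3·2+2·6=18≤20, 6·2+5·6=42≤42, objective 58.
(p,q)=(1,7): 3·1+2·7=17≤20, 6·1+5·7=41≤42, objective 57.
(p,q)=(0,8): 3·0+2·8=16≤20, 6·0+5·8=40≤42, objective 56.
The best lattice point is (2,6), giving 58.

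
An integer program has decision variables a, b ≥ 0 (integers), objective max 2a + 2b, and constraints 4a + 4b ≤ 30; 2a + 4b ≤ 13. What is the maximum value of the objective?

Relaxing integrality, the LP optimum is 13.00 at (a,b) = (6.5, 0), which is not an integer point.
(a,b)=(6,0): 4·6+4·0=24≤30, 2·6+4·0=12≤13, objective 12.
(a,b)=(5,0): 4·5+4·0=20≤30, 2·5+4·0=10≤13, objective 10.
The best lattice point is (6,0), giving 12.

12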